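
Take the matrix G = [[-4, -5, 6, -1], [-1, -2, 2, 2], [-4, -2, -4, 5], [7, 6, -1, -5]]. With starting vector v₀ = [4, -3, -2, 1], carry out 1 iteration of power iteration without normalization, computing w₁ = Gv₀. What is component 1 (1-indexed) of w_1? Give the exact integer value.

-14

w1 = Gv₀ = ((-4)·4 + (-5)·(-3) + 6·(-2) + (-1)·1; (-1)·4 + (-2)·(-3) + 2·(-2) + 2·1; (-4)·4 + (-2)·(-3) + (-4)·(-2) + 5·1; 7·4 + 6·(-3) + (-1)·(-2) + (-5)·1) = (-14, 0, 3, 7)
The requested component of w1 is -14.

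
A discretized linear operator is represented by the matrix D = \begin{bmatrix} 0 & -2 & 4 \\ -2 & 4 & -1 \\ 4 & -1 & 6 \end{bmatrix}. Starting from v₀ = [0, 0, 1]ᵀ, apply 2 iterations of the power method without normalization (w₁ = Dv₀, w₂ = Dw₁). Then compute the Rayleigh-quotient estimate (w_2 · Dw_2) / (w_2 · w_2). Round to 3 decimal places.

w1 = Dv₀ = (4, -1, 6)
w2 = Dw1 = (26, -18, 53)
Dw2 = (248, -177, 440)
w2·Dw2 = 26·248 + (-18)·(-177) + 53·440 = 32954; w2·w2 = 26·26 + (-18)·(-18) + 53·53 = 3809
λ ≈ 32954/3809 = 8.652

8.652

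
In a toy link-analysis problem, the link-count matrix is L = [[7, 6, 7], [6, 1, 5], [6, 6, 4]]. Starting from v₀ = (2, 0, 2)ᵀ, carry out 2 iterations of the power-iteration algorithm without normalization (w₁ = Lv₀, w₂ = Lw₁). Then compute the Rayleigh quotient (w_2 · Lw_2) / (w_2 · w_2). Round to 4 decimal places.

16.4184

w1 = Lv₀ = (7·2 + 6·0 + 7·2; 6·2 + 1·0 + 5·2; 6·2 + 6·0 + 4·2) = (28, 22, 20)
w2 = Lw1 = (7·28 + 6·22 + 7·20; 6·28 + 1·22 + 5·20; 6·28 + 6·22 + 4·20) = (468, 290, 380)
Lw2 = (7676, 4998, 6068)
w2·Lw2 = 468·7676 + 290·4998 + 380·6068 = 7347628; w2·w2 = 468·468 + 290·290 + 380·380 = 447524
λ ≈ 7347628/447524 = 16.4184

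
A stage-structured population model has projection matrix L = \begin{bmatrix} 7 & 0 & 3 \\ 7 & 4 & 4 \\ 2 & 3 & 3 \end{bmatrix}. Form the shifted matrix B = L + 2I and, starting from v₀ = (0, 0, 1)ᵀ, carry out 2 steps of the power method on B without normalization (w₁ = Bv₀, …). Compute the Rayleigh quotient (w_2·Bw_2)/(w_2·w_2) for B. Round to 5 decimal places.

B = L + 2I has rows (9, 0, 3); (7, 6, 4); (2, 3, 5)
w1 = Bv₀ = (3, 4, 5)
w2 = Bw1 = (42, 65, 43)
Bw2 = (507, 856, 494)
w2·Bw2 = 98176; w2·w2 = 7838; μ ≈ 98176/7838 = 12.52564

12.52564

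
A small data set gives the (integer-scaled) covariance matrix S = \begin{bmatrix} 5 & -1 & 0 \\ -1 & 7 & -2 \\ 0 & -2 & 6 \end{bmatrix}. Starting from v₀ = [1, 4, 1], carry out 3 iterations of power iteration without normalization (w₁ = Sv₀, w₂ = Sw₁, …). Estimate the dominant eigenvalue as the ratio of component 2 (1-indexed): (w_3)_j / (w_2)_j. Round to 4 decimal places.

7.8090

w1 = Sv₀ = (5·1 + (-1)·4 + 0·1; (-1)·1 + 7·4 + (-2)·1; 0·1 + (-2)·4 + 6·1) = (1, 25, -2)
w2 = Sw1 = (5·1 + (-1)·25 + 0·(-2); (-1)·1 + 7·25 + (-2)·(-2); 0·1 + (-2)·25 + 6·(-2)) = (-20, 178, -62)
w3 = Sw2 = (-278, 1390, -728)
Ratio at component: 1390 / 178 = 7.8090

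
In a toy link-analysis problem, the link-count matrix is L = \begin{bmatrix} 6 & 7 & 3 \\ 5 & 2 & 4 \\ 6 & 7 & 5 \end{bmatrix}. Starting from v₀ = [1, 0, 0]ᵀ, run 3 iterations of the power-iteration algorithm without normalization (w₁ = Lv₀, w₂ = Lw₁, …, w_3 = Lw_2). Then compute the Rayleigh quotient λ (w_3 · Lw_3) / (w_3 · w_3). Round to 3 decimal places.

w1 = Lv₀ = (6·1 + 7·0 + 3·0; 5·1 + 2·0 + 4·0; 6·1 + 7·0 + 5·0) = (6, 5, 6)
w2 = Lw1 = (6·6 + 7·5 + 3·6; 5·6 + 2·5 + 4·6; 6·6 + 7·5 + 5·6) = (89, 64, 101)
w3 = Lw2 = (1285, 977, 1487)
Lw3 = (19010, 14327, 21984)
w3·Lw3 = 1285·19010 + 977·14327 + 1487·21984 = 71115537; w3·w3 = 1285·1285 + 977·977 + 1487·1487 = 4816923
λ ≈ 71115537/4816923 = 14.764

14.764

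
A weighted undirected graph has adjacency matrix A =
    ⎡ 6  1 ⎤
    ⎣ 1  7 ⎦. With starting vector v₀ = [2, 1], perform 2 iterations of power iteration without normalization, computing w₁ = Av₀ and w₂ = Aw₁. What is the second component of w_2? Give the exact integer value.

w1 = Av₀ = (6·2 + 1·1; 1·2 + 7·1) = (13, 9)
w2 = Aw1 = (6·13 + 1·9; 1·13 + 7·9) = (87, 76)
The requested component of w2 is 76.

76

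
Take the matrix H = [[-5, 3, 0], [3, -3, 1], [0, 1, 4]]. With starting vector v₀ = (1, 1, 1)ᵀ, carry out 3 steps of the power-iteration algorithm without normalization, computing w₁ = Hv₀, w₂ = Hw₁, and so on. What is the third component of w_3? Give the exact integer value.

w1 = Hv₀ = ((-5)·1 + 3·1 + 0·1; 3·1 + (-3)·1 + 1·1; 0·1 + 1·1 + 4·1) = (-2, 1, 5)
w2 = Hw1 = ((-5)·(-2) + 3·1 + 0·5; 3·(-2) + (-3)·1 + 1·5; 0·(-2) + 1·1 + 4·5) = (13, -4, 21)
w3 = Hw2 = (-77, 72, 80)
The requested component of w3 is 80.

80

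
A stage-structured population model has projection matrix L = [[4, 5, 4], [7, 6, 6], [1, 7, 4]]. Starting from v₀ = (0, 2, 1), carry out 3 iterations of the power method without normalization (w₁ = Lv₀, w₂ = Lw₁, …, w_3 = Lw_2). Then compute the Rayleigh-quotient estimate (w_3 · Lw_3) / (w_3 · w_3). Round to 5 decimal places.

w1 = Lv₀ = (14, 18, 18)
w2 = Lw1 = (218, 314, 212)
w3 = Lw2 = (3290, 4682, 3264)
Lw3 = (49626, 70706, 49120)
w3·Lw3 = 3290·49626 + 4682·70706 + 3264·49120 = 654642712; w3·w3 = 3290·3290 + 4682·4682 + 3264·3264 = 43398920
λ ≈ 654642712/43398920 = 15.08431

15.08431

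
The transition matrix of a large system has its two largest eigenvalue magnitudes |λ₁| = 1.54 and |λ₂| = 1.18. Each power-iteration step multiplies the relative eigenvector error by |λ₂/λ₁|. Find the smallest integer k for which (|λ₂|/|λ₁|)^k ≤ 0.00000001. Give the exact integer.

|λ₂/λ₁| = 1.18/1.54 = 0.76623
Need k ≥ ln(0.00000001) / ln(0.76623) = -18.4207 / -0.2663 ≈ 69.181
Smallest integer k satisfying the bound: 70

70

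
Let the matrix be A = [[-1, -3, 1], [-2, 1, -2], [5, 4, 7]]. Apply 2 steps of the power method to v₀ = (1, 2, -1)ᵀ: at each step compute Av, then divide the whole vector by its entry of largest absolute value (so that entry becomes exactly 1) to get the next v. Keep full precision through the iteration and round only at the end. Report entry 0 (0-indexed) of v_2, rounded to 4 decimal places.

0.8000

Av0 = (-8.00000, 2.00000, 6.00000); divide by -8.00000 → v1 = (1.00000, -0.25000, -0.75000)
Av1 = (-1.00000, -0.75000, -1.25000); divide by -1.25000 → v2 = (0.80000, 0.60000, 1.00000)
Requested entry of v2: 8/10 = 0.8000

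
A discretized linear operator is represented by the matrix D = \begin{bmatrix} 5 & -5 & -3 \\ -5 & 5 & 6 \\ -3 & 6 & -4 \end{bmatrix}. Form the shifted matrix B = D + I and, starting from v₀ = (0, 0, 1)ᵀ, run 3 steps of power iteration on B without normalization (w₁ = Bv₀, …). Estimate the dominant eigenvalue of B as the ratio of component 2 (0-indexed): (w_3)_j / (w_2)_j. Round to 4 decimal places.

μ ≈ 2.8333

B = D + I has rows (6, -5, -3); (-5, 6, 6); (-3, 6, -3)
w1 = Bv₀ = (6·0 + (-5)·0 + (-3)·1; (-5)·0 + 6·0 + 6·1; (-3)·0 + 6·0 + (-3)·1) = (-3, 6, -3)
w2 = Bw1 = (6·(-3) + (-5)·6 + (-3)·(-3); (-5)·(-3) + 6·6 + 6·(-3); (-3)·(-3) + 6·6 + (-3)·(-3)) = (-39, 33, 54)
w3 = Bw2 = (-561, 717, 153)
Ratio: 153/54 = 2.8333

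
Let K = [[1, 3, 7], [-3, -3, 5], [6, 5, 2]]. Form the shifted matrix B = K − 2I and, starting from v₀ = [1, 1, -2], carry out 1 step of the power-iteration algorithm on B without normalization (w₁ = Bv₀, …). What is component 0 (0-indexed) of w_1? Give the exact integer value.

-12

B = K − 2I has rows (-1, 3, 7); (-3, -5, 5); (6, 5, 0)
w1 = Bv₀ = (-12, -18, 11)
Requested component of w1: -12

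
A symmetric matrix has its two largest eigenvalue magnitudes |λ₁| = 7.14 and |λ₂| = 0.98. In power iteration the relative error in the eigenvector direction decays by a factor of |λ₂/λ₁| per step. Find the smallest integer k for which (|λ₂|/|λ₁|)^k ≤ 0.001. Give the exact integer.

4

|λ₂/λ₁| = 0.98/7.14 = 0.13725
Need k ≥ ln(0.001) / ln(0.13725) = -6.9078 / -1.9859 ≈ 3.478
Smallest integer k satisfying the bound: 4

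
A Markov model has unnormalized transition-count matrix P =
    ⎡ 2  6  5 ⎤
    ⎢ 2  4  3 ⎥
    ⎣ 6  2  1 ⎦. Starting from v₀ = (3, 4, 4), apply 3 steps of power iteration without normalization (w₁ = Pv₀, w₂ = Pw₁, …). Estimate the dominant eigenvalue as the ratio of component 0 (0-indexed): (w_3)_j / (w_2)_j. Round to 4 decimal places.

w1 = Pv₀ = (2·3 + 6·4 + 5·4; 2·3 + 4·4 + 3·4; 6·3 + 2·4 + 1·4) = (50, 34, 30)
w2 = Pw1 = (2·50 + 6·34 + 5·30; 2·50 + 4·34 + 3·30; 6·50 + 2·34 + 1·30) = (454, 326, 398)
w3 = Pw2 = (4854, 3406, 3774)
Ratio at component: 4854 / 454 = 10.6916

λ ≈ 10.6916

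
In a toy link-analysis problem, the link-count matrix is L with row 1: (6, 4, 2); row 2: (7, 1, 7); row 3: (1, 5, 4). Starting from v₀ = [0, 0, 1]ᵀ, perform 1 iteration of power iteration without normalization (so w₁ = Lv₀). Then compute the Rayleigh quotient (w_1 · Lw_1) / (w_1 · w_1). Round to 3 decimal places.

λ ≈ 9.435

w1 = Lv₀ = (2, 7, 4)
Lw1 = (48, 49, 53)
w1·Lw1 = 2·48 + 7·49 + 4·53 = 651; w1·w1 = 2·2 + 7·7 + 4·4 = 69
λ ≈ 651/69 = 9.435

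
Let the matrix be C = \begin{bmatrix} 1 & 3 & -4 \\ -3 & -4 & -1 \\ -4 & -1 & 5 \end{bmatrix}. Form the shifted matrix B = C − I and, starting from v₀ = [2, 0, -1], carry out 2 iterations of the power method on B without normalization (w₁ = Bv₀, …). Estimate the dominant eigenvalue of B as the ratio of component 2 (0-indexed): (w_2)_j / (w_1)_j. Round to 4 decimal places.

B = C − I has rows (0, 3, -4); (-3, -5, -1); (-4, -1, 4)
w1 = Bv₀ = (4, -5, -12)
w2 = Bw1 = (33, 25, -59)
Ratio: -59/-12 = 4.9167

4.9167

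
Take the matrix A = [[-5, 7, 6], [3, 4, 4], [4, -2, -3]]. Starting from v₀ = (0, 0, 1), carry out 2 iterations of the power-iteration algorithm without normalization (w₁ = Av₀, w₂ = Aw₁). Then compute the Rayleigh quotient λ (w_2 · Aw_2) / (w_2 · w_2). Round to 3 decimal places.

λ ≈ -6.785

w1 = Av₀ = ((-5)·0 + 7·0 + 6·1; 3·0 + 4·0 + 4·1; 4·0 + (-2)·0 + (-3)·1) = (6, 4, -3)
w2 = Aw1 = ((-5)·6 + 7·4 + 6·(-3); 3·6 + 4·4 + 4·(-3); 4·6 + (-2)·4 + (-3)·(-3)) = (-20, 22, 25)
Aw2 = (404, 128, -199)
w2·Aw2 = (-20)·404 + 22·128 + 25·(-199) = -10239; w2·w2 = (-20)·(-20) + 22·22 + 25·25 = 1509
λ ≈ -10239/1509 = -6.785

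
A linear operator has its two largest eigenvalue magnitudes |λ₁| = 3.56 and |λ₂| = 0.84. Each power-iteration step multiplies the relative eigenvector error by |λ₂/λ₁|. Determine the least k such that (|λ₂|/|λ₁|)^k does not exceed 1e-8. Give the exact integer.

13

|λ₂/λ₁| = 0.84/3.56 = 0.23596
Need k ≥ ln(1e-8) / ln(0.23596) = -18.4207 / -1.4441 ≈ 12.756
Smallest integer k satisfying the bound: 13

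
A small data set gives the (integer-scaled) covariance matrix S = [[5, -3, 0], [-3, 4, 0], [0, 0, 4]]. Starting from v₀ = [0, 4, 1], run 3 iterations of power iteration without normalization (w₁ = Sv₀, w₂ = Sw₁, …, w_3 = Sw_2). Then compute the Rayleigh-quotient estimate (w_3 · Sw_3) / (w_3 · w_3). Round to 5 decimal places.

w1 = Sv₀ = (5·0 + (-3)·4 + 0·1; (-3)·0 + 4·4 + 0·1; 0·0 + 0·4 + 4·1) = (-12, 16, 4)
w2 = Sw1 = (5·(-12) + (-3)·16 + 0·4; (-3)·(-12) + 4·16 + 0·4; 0·(-12) + 0·16 + 4·4) = (-108, 100, 16)
w3 = Sw2 = (-840, 724, 64)
Sw3 = (-6372, 5416, 256)
w3·Sw3 = (-840)·(-6372) + 724·5416 + 64·256 = 9290048; w3·w3 = (-840)·(-840) + 724·724 + 64·64 = 1233872
λ ≈ 9290048/1233872 = 7.52918

7.52918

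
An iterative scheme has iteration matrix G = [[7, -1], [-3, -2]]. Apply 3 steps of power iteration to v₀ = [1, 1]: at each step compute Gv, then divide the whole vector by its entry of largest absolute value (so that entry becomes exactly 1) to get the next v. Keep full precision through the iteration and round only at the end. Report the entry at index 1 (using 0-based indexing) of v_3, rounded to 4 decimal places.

Gv0 = (6.00000, -5.00000); divide by 6.00000 → v1 = (1.00000, -0.83333)
Gv1 = (7.83333, -1.33333); divide by 7.83333 → v2 = (1.00000, -0.17021)
Gv2 = (7.17021, -2.65957); divide by 7.17021 → v3 = (1.00000, -0.37092)
Requested entry of v3: -125/337 = -0.3709

-0.3709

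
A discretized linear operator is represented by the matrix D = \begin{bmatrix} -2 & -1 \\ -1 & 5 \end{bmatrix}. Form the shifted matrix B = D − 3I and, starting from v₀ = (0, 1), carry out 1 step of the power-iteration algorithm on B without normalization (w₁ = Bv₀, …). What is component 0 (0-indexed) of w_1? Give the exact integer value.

-1

B = D − 3I has rows (-5, -1); (-1, 2)
w1 = Bv₀ = ((-5)·0 + (-1)·1; (-1)·0 + 2·1) = (-1, 2)
Requested component of w1: -1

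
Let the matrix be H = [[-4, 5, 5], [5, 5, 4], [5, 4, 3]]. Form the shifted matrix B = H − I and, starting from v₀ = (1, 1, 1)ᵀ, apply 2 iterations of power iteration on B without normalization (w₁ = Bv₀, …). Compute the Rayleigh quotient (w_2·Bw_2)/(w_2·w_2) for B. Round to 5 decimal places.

10.09571

B = H − I has rows (-5, 5, 5); (5, 4, 4); (5, 4, 2)
w1 = Bv₀ = (5, 13, 11)
w2 = Bw1 = (95, 121, 99)
Bw2 = (625, 1355, 1157)
w2·Bw2 = 337873; w2·w2 = 33467; μ ≈ 337873/33467 = 10.09571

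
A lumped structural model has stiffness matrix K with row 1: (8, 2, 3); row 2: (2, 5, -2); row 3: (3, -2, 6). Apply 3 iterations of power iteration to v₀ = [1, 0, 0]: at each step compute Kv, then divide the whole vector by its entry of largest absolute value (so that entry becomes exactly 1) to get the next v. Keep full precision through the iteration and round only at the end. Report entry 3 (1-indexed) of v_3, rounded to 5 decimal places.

Kv0 = (8.000000, 2.000000, 3.000000); divide by 8.000000 → v1 = (1.000000, 0.250000, 0.375000)
Kv1 = (9.625000, 2.500000, 4.750000); divide by 9.625000 → v2 = (1.000000, 0.259740, 0.493506)
Kv2 = (10.000000, 2.311688, 5.441558); divide by 10.000000 → v3 = (1.000000, 0.231169, 0.544156)
Requested entry of v3: 419/770 = 0.54416

0.54416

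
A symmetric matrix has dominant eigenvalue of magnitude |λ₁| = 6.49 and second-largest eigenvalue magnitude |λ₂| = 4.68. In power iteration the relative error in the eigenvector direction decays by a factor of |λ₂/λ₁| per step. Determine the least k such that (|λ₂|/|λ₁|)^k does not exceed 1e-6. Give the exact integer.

|λ₂/λ₁| = 4.68/6.49 = 0.72111
Need k ≥ ln(1e-6) / ln(0.72111) = -13.8155 / -0.3270 ≈ 42.254
Smallest integer k satisfying the bound: 43

43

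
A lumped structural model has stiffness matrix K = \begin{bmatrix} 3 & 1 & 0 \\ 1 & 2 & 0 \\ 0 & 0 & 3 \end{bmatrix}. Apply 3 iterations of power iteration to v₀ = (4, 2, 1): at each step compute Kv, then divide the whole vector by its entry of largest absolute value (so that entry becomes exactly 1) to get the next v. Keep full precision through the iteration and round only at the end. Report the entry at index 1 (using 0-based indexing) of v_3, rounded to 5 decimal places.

0.61111

Kv0 = (14.000000, 8.000000, 3.000000); divide by 14.000000 → v1 = (1.000000, 0.571429, 0.214286)
Kv1 = (3.571429, 2.142857, 0.642857); divide by 3.571429 → v2 = (1.000000, 0.600000, 0.180000)
Kv2 = (3.600000, 2.200000, 0.540000); divide by 3.600000 → v3 = (1.000000, 0.611111, 0.150000)
Requested entry of v3: 110/180 = 0.61111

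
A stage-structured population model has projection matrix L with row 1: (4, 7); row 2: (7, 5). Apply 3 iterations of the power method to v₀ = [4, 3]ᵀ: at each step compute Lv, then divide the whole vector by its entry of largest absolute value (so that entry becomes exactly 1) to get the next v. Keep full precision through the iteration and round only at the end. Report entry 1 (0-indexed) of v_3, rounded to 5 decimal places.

Lv0 = (37.000000, 43.000000); divide by 43.000000 → v1 = (0.860465, 1.000000)
Lv1 = (10.441860, 11.023256); divide by 11.023256 → v2 = (0.947257, 1.000000)
Lv2 = (10.789030, 11.630802); divide by 11.630802 → v3 = (0.927626, 1.000000)
Requested entry of v3: 5513/5513 = 1.00000

1.00000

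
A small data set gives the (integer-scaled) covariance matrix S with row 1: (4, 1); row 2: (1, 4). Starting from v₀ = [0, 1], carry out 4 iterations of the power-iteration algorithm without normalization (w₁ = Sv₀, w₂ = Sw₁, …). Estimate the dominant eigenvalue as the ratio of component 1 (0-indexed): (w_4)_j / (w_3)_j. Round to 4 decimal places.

4.6447

w1 = Sv₀ = (1, 4)
w2 = Sw1 = (8, 17)
w3 = Sw2 = (49, 76)
w4 = Sw3 = (272, 353)
Ratio at component: 353 / 76 = 4.6447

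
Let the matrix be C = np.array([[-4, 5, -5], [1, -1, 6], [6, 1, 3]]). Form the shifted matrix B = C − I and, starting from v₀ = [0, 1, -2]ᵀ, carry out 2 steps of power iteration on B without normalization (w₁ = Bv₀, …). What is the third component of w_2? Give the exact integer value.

70

B = C − I has rows (-5, 5, -5); (1, -2, 6); (6, 1, 2)
w1 = Bv₀ = ((-5)·0 + 5·1 + (-5)·(-2); 1·0 + (-2)·1 + 6·(-2); 6·0 + 1·1 + 2·(-2)) = (15, -14, -3)
w2 = Bw1 = ((-5)·15 + 5·(-14) + (-5)·(-3); 1·15 + (-2)·(-14) + 6·(-3); 6·15 + 1·(-14) + 2·(-3)) = (-130, 25, 70)
Requested component of w2: 70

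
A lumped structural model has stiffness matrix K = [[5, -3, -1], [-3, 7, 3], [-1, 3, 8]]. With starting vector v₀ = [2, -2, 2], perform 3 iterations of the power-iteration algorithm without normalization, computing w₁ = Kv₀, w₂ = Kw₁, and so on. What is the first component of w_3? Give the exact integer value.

860

w1 = Kv₀ = (5·2 + (-3)·(-2) + (-1)·2; (-3)·2 + 7·(-2) + 3·2; (-1)·2 + 3·(-2) + 8·2) = (14, -14, 8)
w2 = Kw1 = (5·14 + (-3)·(-14) + (-1)·8; (-3)·14 + 7·(-14) + 3·8; (-1)·14 + 3·(-14) + 8·8) = (104, -116, 8)
w3 = Kw2 = (860, -1100, -388)
The requested component of w3 is 860.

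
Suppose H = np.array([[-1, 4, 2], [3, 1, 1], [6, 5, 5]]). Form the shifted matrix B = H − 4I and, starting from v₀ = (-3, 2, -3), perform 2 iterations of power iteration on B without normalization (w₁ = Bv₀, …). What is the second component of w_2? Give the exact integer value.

B = H − 4I has rows (-5, 4, 2); (3, -3, 1); (6, 5, 1)
w1 = Bv₀ = (17, -18, -11)
w2 = Bw1 = (-179, 94, 1)
Requested component of w2: 94

94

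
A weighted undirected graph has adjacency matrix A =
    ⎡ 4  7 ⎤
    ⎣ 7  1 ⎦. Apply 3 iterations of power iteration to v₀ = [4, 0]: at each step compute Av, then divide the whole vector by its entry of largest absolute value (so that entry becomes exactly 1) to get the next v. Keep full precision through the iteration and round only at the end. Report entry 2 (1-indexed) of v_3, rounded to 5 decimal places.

Av0 = (16.000000, 28.000000); divide by 28.000000 → v1 = (0.571429, 1.000000)
Av1 = (9.285714, 5.000000); divide by 9.285714 → v2 = (1.000000, 0.538462)
Av2 = (7.769231, 7.538462); divide by 7.769231 → v3 = (1.000000, 0.970297)
Requested entry of v3: 1960/2020 = 0.97030

0.97030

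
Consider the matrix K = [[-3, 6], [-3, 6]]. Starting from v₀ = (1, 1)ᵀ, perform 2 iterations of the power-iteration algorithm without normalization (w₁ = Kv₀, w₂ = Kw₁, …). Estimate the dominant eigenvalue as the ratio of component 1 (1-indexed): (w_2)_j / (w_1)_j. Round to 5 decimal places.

λ ≈ 3.00000

w1 = Kv₀ = ((-3)·1 + 6·1; (-3)·1 + 6·1) = (3, 3)
w2 = Kw1 = ((-3)·3 + 6·3; (-3)·3 + 6·3) = (9, 9)
Ratio at component: 9 / 3 = 3.00000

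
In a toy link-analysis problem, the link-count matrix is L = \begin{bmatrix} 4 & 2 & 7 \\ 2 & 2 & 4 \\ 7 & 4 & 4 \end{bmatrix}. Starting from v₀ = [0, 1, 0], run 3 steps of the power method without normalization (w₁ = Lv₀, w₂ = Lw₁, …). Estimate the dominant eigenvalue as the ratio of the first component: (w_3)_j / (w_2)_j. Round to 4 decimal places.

w1 = Lv₀ = (4·0 + 2·1 + 7·0; 2·0 + 2·1 + 4·0; 7·0 + 4·1 + 4·0) = (2, 2, 4)
w2 = Lw1 = (4·2 + 2·2 + 7·4; 2·2 + 2·2 + 4·4; 7·2 + 4·2 + 4·4) = (40, 24, 38)
w3 = Lw2 = (474, 280, 528)
Ratio at component: 474 / 40 = 11.8500

11.8500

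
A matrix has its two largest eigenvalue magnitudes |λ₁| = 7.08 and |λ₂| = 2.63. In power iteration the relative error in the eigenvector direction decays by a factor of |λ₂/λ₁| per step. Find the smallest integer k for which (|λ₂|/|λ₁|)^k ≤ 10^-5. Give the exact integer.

|λ₂/λ₁| = 2.63/7.08 = 0.37147
Need k ≥ ln(10^-5) / ln(0.37147) = -11.5129 / -0.9903 ≈ 11.626
Smallest integer k satisfying the bound: 12

12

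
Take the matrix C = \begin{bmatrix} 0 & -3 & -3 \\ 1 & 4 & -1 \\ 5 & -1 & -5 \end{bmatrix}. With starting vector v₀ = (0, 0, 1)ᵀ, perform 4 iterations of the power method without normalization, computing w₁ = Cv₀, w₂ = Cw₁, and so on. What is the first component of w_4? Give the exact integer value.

-108

w1 = Cv₀ = (0·0 + (-3)·0 + (-3)·1; 1·0 + 4·0 + (-1)·1; 5·0 + (-1)·0 + (-5)·1) = (-3, -1, -5)
w2 = Cw1 = (0·(-3) + (-3)·(-1) + (-3)·(-5); 1·(-3) + 4·(-1) + (-1)·(-5); 5·(-3) + (-1)·(-1) + (-5)·(-5)) = (18, -2, 11)
w3 = Cw2 = (-27, -1, 37)
w4 = Cw3 = (-108, -68, -319)
The requested component of w4 is -108.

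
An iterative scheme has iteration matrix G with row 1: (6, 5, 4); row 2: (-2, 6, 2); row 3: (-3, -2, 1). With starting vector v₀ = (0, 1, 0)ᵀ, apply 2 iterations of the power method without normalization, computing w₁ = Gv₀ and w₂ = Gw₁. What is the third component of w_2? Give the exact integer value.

w1 = Gv₀ = (5, 6, -2)
w2 = Gw1 = (52, 22, -29)
The requested component of w2 is -29.

-29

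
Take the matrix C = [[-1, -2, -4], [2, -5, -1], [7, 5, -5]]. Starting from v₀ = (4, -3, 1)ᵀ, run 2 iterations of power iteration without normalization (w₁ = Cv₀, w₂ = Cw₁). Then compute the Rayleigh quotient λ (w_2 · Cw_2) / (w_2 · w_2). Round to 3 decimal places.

w1 = Cv₀ = ((-1)·4 + (-2)·(-3) + (-4)·1; 2·4 + (-5)·(-3) + (-1)·1; 7·4 + 5·(-3) + (-5)·1) = (-2, 22, 8)
w2 = Cw1 = ((-1)·(-2) + (-2)·22 + (-4)·8; 2·(-2) + (-5)·22 + (-1)·8; 7·(-2) + 5·22 + (-5)·8) = (-74, -122, 56)
Cw2 = (94, 406, -1408)
w2·Cw2 = (-74)·94 + (-122)·406 + 56·(-1408) = -135336; w2·w2 = (-74)·(-74) + (-122)·(-122) + 56·56 = 23496
λ ≈ -135336/23496 = -5.760

λ ≈ -5.760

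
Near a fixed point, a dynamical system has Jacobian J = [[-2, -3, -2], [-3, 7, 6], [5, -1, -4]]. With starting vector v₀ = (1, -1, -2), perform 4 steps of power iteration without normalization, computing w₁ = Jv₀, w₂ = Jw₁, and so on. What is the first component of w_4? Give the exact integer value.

1243

w1 = Jv₀ = (5, -22, 14)
w2 = Jw1 = (28, -85, -9)
w3 = Jw2 = (217, -733, 261)
w4 = Jw3 = (1243, -4216, 774)
The requested component of w4 is 1243.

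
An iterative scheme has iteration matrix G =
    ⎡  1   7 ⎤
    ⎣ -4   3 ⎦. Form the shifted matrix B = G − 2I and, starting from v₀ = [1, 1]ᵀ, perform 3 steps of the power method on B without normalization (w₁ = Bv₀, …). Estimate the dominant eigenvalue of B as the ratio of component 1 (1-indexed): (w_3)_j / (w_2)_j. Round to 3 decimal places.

μ ≈ 6.000

B = G − 2I has rows (-1, 7); (-4, 1)
w1 = Bv₀ = ((-1)·1 + 7·1; (-4)·1 + 1·1) = (6, -3)
w2 = Bw1 = ((-1)·6 + 7·(-3); (-4)·6 + 1·(-3)) = (-27, -27)
w3 = Bw2 = (-162, 81)
Ratio: -162/-27 = 6.000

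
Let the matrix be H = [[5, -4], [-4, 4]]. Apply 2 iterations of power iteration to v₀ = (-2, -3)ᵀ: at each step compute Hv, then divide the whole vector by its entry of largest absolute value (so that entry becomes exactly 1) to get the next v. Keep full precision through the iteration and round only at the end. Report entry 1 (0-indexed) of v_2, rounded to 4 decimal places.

Hv0 = (2.00000, -4.00000); divide by -4.00000 → v1 = (-0.50000, 1.00000)
Hv1 = (-6.50000, 6.00000); divide by -6.50000 → v2 = (1.00000, -0.92308)
Requested entry of v2: -24/26 = -0.9231

-0.9231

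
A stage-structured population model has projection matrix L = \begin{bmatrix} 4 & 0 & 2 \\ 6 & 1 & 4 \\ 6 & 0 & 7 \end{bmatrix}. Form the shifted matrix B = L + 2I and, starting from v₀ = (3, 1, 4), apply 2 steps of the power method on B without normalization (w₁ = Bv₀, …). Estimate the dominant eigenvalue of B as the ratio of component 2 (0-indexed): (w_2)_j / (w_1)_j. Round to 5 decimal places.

B = L + 2I has rows (6, 0, 2); (6, 3, 4); (6, 0, 9)
w1 = Bv₀ = (6·3 + 0·1 + 2·4; 6·3 + 3·1 + 4·4; 6·3 + 0·1 + 9·4) = (26, 37, 54)
w2 = Bw1 = (6·26 + 0·37 + 2·54; 6·26 + 3·37 + 4·54; 6·26 + 0·37 + 9·54) = (264, 483, 642)
Ratio: 642/54 = 11.88889

11.88889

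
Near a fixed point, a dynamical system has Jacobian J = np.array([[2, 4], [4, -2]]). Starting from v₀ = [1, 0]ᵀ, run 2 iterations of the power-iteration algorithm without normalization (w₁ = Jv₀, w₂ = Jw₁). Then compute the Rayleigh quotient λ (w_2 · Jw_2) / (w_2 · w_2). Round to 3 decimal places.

w1 = Jv₀ = (2·1 + 4·0; 4·1 + (-2)·0) = (2, 4)
w2 = Jw1 = (2·2 + 4·4; 4·2 + (-2)·4) = (20, 0)
Jw2 = (40, 80)
w2·Jw2 = 20·40 + 0·80 = 800; w2·w2 = 20·20 + 0·0 = 400
λ ≈ 800/400 = 2.000

2.000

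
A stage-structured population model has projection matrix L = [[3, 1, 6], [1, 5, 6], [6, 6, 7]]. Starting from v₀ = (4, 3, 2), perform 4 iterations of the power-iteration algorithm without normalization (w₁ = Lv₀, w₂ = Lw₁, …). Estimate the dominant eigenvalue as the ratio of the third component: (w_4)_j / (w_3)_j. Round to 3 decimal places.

w1 = Lv₀ = (3·4 + 1·3 + 6·2; 1·4 + 5·3 + 6·2; 6·4 + 6·3 + 7·2) = (27, 31, 56)
w2 = Lw1 = (3·27 + 1·31 + 6·56; 1·27 + 5·31 + 6·56; 6·27 + 6·31 + 7·56) = (448, 518, 740)
w3 = Lw2 = (6302, 7478, 10976)
w4 = Lw3 = (92240, 109548, 159512)
Ratio at component: 159512 / 10976 = 14.533

14.533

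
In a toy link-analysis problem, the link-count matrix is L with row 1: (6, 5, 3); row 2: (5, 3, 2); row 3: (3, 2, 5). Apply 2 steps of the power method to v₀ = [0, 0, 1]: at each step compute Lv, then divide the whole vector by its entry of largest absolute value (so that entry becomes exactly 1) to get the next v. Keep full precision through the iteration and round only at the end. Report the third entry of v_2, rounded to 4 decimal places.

Lv0 = (3.00000, 2.00000, 5.00000); divide by 5.00000 → v1 = (0.60000, 0.40000, 1.00000)
Lv1 = (8.60000, 6.20000, 7.60000); divide by 8.60000 → v2 = (1.00000, 0.72093, 0.88372)
Requested entry of v2: 38/43 = 0.8837

0.8837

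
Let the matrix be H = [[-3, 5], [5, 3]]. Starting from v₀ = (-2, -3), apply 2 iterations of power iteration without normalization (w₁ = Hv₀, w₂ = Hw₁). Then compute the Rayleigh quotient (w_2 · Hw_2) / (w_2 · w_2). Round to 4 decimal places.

w1 = Hv₀ = ((-3)·(-2) + 5·(-3); 5·(-2) + 3·(-3)) = (-9, -19)
w2 = Hw1 = ((-3)·(-9) + 5·(-19); 5·(-9) + 3·(-19)) = (-68, -102)
Hw2 = (-306, -646)
w2·Hw2 = (-68)·(-306) + (-102)·(-646) = 86700; w2·w2 = (-68)·(-68) + (-102)·(-102) = 15028
λ ≈ 86700/15028 = 5.7692

λ ≈ 5.7692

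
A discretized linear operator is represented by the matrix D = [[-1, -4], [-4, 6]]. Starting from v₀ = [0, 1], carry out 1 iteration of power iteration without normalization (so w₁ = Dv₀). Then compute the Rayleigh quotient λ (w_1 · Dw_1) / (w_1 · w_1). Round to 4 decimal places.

w1 = Dv₀ = (-4, 6)
Dw1 = (-20, 52)
w1·Dw1 = (-4)·(-20) + 6·52 = 392; w1·w1 = (-4)·(-4) + 6·6 = 52
λ ≈ 392/52 = 7.5385

λ ≈ 7.5385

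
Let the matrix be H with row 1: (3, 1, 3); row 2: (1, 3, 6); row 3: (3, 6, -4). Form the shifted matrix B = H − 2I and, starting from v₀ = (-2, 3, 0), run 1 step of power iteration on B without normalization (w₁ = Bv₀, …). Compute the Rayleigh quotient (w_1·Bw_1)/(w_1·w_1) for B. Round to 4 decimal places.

B = H − 2I has rows (1, 1, 3); (1, 1, 6); (3, 6, -6)
w1 = Bv₀ = (1·(-2) + 1·3 + 3·0; 1·(-2) + 1·3 + 6·0; 3·(-2) + 6·3 + (-6)·0) = (1, 1, 12)
Bw1 = (38, 74, -63)
w1·Bw1 = -644; w1·w1 = 146; μ ≈ -644/146 = -4.4110

μ ≈ -4.4110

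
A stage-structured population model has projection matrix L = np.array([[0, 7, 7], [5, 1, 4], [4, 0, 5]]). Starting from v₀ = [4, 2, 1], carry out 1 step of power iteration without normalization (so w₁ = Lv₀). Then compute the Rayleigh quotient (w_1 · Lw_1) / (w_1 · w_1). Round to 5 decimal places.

w1 = Lv₀ = (21, 26, 21)
Lw1 = (329, 215, 189)
w1·Lw1 = 21·329 + 26·215 + 21·189 = 16468; w1·w1 = 21·21 + 26·26 + 21·21 = 1558
λ ≈ 16468/1558 = 10.56996

λ ≈ 10.56996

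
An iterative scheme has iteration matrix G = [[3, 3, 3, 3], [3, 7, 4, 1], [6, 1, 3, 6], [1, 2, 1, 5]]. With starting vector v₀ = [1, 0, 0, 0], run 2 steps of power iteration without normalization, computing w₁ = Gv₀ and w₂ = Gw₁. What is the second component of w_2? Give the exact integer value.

w1 = Gv₀ = (3·1 + 3·0 + 3·0 + 3·0; 3·1 + 7·0 + 4·0 + 1·0; 6·1 + 1·0 + 3·0 + 6·0; 1·1 + 2·0 + 1·0 + 5·0) = (3, 3, 6, 1)
w2 = Gw1 = (3·3 + 3·3 + 3·6 + 3·1; 3·3 + 7·3 + 4·6 + 1·1; 6·3 + 1·3 + 3·6 + 6·1; 1·3 + 2·3 + 1·6 + 5·1) = (39, 55, 45, 20)
The requested component of w2 is 55.

55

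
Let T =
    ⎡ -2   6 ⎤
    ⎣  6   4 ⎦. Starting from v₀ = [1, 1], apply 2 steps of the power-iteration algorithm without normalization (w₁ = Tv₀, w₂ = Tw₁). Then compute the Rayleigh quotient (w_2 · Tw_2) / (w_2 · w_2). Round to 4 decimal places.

7.4871

w1 = Tv₀ = ((-2)·1 + 6·1; 6·1 + 4·1) = (4, 10)
w2 = Tw1 = ((-2)·4 + 6·10; 6·4 + 4·10) = (52, 64)
Tw2 = (280, 568)
w2·Tw2 = 52·280 + 64·568 = 50912; w2·w2 = 52·52 + 64·64 = 6800
λ ≈ 50912/6800 = 7.4871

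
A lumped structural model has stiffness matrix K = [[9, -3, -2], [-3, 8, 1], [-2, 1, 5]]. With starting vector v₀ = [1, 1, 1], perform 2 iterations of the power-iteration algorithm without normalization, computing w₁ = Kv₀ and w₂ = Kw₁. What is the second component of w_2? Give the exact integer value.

40

w1 = Kv₀ = (9·1 + (-3)·1 + (-2)·1; (-3)·1 + 8·1 + 1·1; (-2)·1 + 1·1 + 5·1) = (4, 6, 4)
w2 = Kw1 = (9·4 + (-3)·6 + (-2)·4; (-3)·4 + 8·6 + 1·4; (-2)·4 + 1·6 + 5·4) = (10, 40, 18)
The requested component of w2 is 40.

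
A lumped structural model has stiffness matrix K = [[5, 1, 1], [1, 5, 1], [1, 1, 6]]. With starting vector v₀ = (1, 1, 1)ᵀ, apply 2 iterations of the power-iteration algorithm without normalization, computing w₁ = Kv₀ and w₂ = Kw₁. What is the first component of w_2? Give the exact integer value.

w1 = Kv₀ = (5·1 + 1·1 + 1·1; 1·1 + 5·1 + 1·1; 1·1 + 1·1 + 6·1) = (7, 7, 8)
w2 = Kw1 = (5·7 + 1·7 + 1·8; 1·7 + 5·7 + 1·8; 1·7 + 1·7 + 6·8) = (50, 50, 62)
The requested component of w2 is 50.

50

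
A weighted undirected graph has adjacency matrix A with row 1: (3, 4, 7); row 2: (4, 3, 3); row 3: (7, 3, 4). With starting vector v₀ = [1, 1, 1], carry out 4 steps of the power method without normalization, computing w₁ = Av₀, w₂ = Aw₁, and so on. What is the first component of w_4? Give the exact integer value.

30304

w1 = Av₀ = (3·1 + 4·1 + 7·1; 4·1 + 3·1 + 3·1; 7·1 + 3·1 + 4·1) = (14, 10, 14)
w2 = Aw1 = (3·14 + 4·10 + 7·14; 4·14 + 3·10 + 3·14; 7·14 + 3·10 + 4·14) = (180, 128, 184)
w3 = Aw2 = (2340, 1656, 2380)
w4 = Aw3 = (30304, 21468, 30868)
The requested component of w4 is 30304.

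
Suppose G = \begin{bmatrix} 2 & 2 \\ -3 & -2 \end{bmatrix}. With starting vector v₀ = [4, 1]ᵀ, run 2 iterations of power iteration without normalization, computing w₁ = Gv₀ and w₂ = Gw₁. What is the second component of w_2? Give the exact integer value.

-2

w1 = Gv₀ = (2·4 + 2·1; (-3)·4 + (-2)·1) = (10, -14)
w2 = Gw1 = (2·10 + 2·(-14); (-3)·10 + (-2)·(-14)) = (-8, -2)
The requested component of w2 is -2.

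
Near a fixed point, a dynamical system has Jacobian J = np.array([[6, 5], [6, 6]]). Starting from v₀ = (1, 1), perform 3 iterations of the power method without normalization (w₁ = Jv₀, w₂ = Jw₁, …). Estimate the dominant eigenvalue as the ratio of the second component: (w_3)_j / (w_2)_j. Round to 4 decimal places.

λ ≈ 11.4783

w1 = Jv₀ = (6·1 + 5·1; 6·1 + 6·1) = (11, 12)
w2 = Jw1 = (6·11 + 5·12; 6·11 + 6·12) = (126, 138)
w3 = Jw2 = (1446, 1584)
Ratio at component: 1584 / 138 = 11.4783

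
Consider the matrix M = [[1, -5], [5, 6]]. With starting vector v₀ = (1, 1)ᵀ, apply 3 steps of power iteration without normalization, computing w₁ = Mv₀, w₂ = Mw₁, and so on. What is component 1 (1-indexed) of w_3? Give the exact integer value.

w1 = Mv₀ = (1·1 + (-5)·1; 5·1 + 6·1) = (-4, 11)
w2 = Mw1 = (1·(-4) + (-5)·11; 5·(-4) + 6·11) = (-59, 46)
w3 = Mw2 = (-289, -19)
The requested component of w3 is -289.

-289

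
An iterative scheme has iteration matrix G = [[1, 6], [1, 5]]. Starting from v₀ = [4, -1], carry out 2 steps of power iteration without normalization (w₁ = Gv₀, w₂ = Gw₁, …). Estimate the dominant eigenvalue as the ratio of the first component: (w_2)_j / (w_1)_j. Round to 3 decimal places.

w1 = Gv₀ = (1·4 + 6·(-1); 1·4 + 5·(-1)) = (-2, -1)
w2 = Gw1 = (1·(-2) + 6·(-1); 1·(-2) + 5·(-1)) = (-8, -7)
Ratio at component: -8 / -2 = 4.000

4.000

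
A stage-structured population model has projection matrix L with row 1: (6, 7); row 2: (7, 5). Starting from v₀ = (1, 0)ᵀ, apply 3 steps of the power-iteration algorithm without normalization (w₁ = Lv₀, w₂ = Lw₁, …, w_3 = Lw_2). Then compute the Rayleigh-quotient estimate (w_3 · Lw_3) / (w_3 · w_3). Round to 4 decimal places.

w1 = Lv₀ = (6·1 + 7·0; 7·1 + 5·0) = (6, 7)
w2 = Lw1 = (6·6 + 7·7; 7·6 + 5·7) = (85, 77)
w3 = Lw2 = (1049, 980)
Lw3 = (13154, 12243)
w3·Lw3 = 1049·13154 + 980·12243 = 25796686; w3·w3 = 1049·1049 + 980·980 = 2060801
λ ≈ 25796686/2060801 = 12.5178

λ ≈ 12.5178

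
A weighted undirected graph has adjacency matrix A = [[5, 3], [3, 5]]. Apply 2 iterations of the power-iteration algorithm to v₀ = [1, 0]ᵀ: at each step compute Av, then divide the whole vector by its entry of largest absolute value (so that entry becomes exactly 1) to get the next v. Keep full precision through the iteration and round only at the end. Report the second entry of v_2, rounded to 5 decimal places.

0.88235

Av0 = (5.000000, 3.000000); divide by 5.000000 → v1 = (1.000000, 0.600000)
Av1 = (6.800000, 6.000000); divide by 6.800000 → v2 = (1.000000, 0.882353)
Requested entry of v2: 30/34 = 0.88235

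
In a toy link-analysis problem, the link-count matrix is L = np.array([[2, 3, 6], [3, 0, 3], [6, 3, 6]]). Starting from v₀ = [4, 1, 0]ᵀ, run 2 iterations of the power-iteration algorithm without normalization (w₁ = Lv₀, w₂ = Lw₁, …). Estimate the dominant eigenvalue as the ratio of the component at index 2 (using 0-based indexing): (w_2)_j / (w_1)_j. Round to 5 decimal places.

λ ≈ 9.77778

w1 = Lv₀ = (11, 12, 27)
w2 = Lw1 = (220, 114, 264)
Ratio at component: 264 / 27 = 9.77778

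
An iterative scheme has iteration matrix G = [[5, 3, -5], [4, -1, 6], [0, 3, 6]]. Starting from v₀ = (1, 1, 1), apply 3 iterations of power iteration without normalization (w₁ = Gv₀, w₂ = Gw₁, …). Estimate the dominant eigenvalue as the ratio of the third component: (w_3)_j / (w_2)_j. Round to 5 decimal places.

λ ≈ 8.11111

w1 = Gv₀ = (5·1 + 3·1 + (-5)·1; 4·1 + (-1)·1 + 6·1; 0·1 + 3·1 + 6·1) = (3, 9, 9)
w2 = Gw1 = (5·3 + 3·9 + (-5)·9; 4·3 + (-1)·9 + 6·9; 0·3 + 3·9 + 6·9) = (-3, 57, 81)
w3 = Gw2 = (-249, 417, 657)
Ratio at component: 657 / 81 = 8.11111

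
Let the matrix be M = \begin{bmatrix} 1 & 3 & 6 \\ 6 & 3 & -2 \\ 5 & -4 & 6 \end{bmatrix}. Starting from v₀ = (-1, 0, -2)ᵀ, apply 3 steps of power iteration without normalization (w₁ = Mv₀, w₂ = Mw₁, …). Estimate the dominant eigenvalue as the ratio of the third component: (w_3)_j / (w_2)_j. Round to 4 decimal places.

8.5472

w1 = Mv₀ = (1·(-1) + 3·0 + 6·(-2); 6·(-1) + 3·0 + (-2)·(-2); 5·(-1) + (-4)·0 + 6·(-2)) = (-13, -2, -17)
w2 = Mw1 = (1·(-13) + 3·(-2) + 6·(-17); 6·(-13) + 3·(-2) + (-2)·(-17); 5·(-13) + (-4)·(-2) + 6·(-17)) = (-121, -50, -159)
w3 = Mw2 = (-1225, -558, -1359)
Ratio at component: -1359 / -159 = 8.5472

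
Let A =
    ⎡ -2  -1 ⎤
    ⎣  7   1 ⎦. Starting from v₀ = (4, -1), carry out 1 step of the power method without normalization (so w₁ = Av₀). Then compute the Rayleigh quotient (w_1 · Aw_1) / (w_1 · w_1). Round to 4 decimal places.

λ ≈ -0.6465

w1 = Av₀ = ((-2)·4 + (-1)·(-1); 7·4 + 1·(-1)) = (-7, 27)
Aw1 = (-13, -22)
w1·Aw1 = (-7)·(-13) + 27·(-22) = -503; w1·w1 = (-7)·(-7) + 27·27 = 778
λ ≈ -503/778 = -0.6465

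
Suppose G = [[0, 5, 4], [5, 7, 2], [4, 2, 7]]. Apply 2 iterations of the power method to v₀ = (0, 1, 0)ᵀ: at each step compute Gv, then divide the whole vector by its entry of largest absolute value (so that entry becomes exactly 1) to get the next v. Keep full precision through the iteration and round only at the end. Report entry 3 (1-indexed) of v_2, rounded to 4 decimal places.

0.6154

Gv0 = (5.00000, 7.00000, 2.00000); divide by 7.00000 → v1 = (0.71429, 1.00000, 0.28571)
Gv1 = (6.14286, 11.14286, 6.85714); divide by 11.14286 → v2 = (0.55128, 1.00000, 0.61538)
Requested entry of v2: 48/78 = 0.6154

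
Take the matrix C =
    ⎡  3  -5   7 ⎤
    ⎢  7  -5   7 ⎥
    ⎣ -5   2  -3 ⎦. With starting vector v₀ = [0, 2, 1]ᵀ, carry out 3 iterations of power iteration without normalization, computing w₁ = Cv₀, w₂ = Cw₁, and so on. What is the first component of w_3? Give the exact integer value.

76

w1 = Cv₀ = (3·0 + (-5)·2 + 7·1; 7·0 + (-5)·2 + 7·1; (-5)·0 + 2·2 + (-3)·1) = (-3, -3, 1)
w2 = Cw1 = (3·(-3) + (-5)·(-3) + 7·1; 7·(-3) + (-5)·(-3) + 7·1; (-5)·(-3) + 2·(-3) + (-3)·1) = (13, 1, 6)
w3 = Cw2 = (76, 128, -81)
The requested component of w3 is 76.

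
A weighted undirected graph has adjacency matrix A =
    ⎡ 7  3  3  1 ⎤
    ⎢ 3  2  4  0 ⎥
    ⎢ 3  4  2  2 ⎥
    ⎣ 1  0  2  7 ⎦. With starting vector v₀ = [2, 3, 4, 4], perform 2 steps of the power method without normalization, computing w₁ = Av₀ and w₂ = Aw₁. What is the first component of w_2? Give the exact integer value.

w1 = Av₀ = (7·2 + 3·3 + 3·4 + 1·4; 3·2 + 2·3 + 4·4 + 0·4; 3·2 + 4·3 + 2·4 + 2·4; 1·2 + 0·3 + 2·4 + 7·4) = (39, 28, 34, 38)
w2 = Aw1 = (7·39 + 3·28 + 3·34 + 1·38; 3·39 + 2·28 + 4·34 + 0·38; 3·39 + 4·28 + 2·34 + 2·38; 1·39 + 0·28 + 2·34 + 7·38) = (497, 309, 373, 373)
The requested component of w2 is 497.

497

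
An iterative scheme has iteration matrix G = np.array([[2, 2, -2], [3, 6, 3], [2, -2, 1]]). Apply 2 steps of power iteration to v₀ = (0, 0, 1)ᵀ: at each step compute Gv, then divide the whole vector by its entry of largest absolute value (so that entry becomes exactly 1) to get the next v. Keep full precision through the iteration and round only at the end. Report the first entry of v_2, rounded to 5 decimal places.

0.00000

Gv0 = (-2.000000, 3.000000, 1.000000); divide by 3.000000 → v1 = (-0.666667, 1.000000, 0.333333)
Gv1 = (0.000000, 5.000000, -3.000000); divide by 5.000000 → v2 = (0.000000, 1.000000, -0.600000)
Requested entry of v2: 0/15 = 0.00000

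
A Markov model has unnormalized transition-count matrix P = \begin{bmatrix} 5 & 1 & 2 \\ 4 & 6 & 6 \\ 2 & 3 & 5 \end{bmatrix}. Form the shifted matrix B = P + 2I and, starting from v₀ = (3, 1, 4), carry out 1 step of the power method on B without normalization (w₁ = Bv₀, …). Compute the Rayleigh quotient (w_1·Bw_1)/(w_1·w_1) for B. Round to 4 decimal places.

B = P + 2I has rows (7, 1, 2); (4, 8, 6); (2, 3, 7)
w1 = Bv₀ = (30, 44, 37)
Bw1 = (328, 694, 451)
w1·Bw1 = 57063; w1·w1 = 4205; μ ≈ 57063/4205 = 13.5703

μ ≈ 13.5703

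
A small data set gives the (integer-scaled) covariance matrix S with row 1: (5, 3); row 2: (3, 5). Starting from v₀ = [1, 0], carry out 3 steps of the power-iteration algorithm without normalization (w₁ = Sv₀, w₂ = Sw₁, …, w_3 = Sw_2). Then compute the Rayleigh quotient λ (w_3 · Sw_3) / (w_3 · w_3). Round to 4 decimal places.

λ ≈ 7.9985

w1 = Sv₀ = (5, 3)
w2 = Sw1 = (34, 30)
w3 = Sw2 = (260, 252)
Sw3 = (2056, 2040)
w3·Sw3 = 260·2056 + 252·2040 = 1048640; w3·w3 = 260·260 + 252·252 = 131104
λ ≈ 1048640/131104 = 7.9985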